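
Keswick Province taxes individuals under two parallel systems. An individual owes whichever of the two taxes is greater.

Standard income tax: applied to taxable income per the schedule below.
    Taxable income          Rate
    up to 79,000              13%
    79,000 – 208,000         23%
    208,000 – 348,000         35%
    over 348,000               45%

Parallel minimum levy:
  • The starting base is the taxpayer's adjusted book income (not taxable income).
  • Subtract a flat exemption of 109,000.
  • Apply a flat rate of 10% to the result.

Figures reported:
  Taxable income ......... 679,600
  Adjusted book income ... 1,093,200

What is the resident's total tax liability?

238,160

Parallel minimum levy:
  Base (adjusted book income): 1,093,200
  Less exemption 109,000 → base 984,200
  984,200 × 10% = 98,420

Standard income tax:
  79,000 × 13% = 10,270
  129,000 × 23% = 29,670
  140,000 × 35% = 49,000
  331,600 × 45% = 149,220
  → 238,160

238,160 > 98,420, so the standard income tax governs.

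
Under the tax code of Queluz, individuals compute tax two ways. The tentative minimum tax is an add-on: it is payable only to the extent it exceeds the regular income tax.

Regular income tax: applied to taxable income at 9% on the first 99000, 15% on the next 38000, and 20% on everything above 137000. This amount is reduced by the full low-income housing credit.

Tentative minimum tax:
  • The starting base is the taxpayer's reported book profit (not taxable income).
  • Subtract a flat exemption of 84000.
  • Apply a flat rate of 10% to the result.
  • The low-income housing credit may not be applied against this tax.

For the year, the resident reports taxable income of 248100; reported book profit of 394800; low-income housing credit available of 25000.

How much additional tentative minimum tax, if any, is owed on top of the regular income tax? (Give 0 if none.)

19250

Regular income tax:
  99000 × 9% = 8910
  38000 × 15% = 5700
  111100 × 20% = 22220
  → 36830
  Less low-income housing credit 25000 → 11830

Tentative minimum tax:
  Base (reported book profit): 394800
  Less exemption 84000 → base 310800
  310800 × 10% = 31080

Excess of tentative minimum tax over regular income tax: 31080 − 11830 = 19250.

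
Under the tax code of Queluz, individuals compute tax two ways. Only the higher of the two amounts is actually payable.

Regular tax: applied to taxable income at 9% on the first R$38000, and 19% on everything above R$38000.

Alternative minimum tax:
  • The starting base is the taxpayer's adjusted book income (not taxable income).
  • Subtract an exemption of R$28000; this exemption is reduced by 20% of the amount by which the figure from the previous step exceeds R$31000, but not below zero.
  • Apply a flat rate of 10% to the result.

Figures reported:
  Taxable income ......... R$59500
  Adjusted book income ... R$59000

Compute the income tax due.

R$7505

Alternative minimum tax:
  Base (adjusted book income): R$59000
  Exemption: R$28000 − 20% × (R$59000 − R$31000) = R$28000 − R$5600 = R$22400
  Base: R$59000 − R$22400 = R$36600
  R$36600 × 10% = R$3660

Regular tax:
  R$38000 × 9% = R$3420
  R$21500 × 19% = R$4085
  → R$7505

R$7505 > R$3660, so the regular tax governs.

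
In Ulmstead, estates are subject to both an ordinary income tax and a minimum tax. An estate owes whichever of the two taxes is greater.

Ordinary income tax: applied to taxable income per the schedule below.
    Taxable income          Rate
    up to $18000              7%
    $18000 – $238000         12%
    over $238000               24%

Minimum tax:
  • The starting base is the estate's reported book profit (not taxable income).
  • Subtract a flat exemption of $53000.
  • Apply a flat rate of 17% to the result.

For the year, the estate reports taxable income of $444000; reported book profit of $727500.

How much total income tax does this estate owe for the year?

$114665

Ordinary income tax:
  $18000 × 7% = $1260
  $220000 × 12% = $26400
  $206000 × 24% = $49440
  → $77100

Minimum tax:
  Base (reported book profit): $727500
  Less exemption $53000 → base $674500
  $674500 × 17% = $114665

$114665 > $77100, so the minimum tax is the binding amount.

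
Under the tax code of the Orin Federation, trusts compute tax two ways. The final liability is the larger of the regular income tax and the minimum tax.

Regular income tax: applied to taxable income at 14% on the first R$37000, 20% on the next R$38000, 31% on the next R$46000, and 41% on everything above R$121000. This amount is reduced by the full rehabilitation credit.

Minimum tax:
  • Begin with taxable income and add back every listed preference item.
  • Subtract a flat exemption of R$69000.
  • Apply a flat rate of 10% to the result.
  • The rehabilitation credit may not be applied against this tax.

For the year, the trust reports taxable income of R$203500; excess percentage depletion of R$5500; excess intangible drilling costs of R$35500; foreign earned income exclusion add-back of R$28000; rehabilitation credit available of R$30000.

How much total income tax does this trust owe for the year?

Regular income tax:
  R$37000 × 14% = R$5180
  R$38000 × 20% = R$7600
  R$46000 × 31% = R$14260
  R$82500 × 41% = R$33825
  → R$60865
  Less rehabilitation credit R$30000 → R$30865

Minimum tax:
  Adjusted income: R$203500 + R$5500 + R$35500 + R$28000 = R$272500
  Less exemption R$69000 → base R$203500
  R$203500 × 10% = R$20350

R$30865 > R$20350, so the regular income tax governs.

R$30865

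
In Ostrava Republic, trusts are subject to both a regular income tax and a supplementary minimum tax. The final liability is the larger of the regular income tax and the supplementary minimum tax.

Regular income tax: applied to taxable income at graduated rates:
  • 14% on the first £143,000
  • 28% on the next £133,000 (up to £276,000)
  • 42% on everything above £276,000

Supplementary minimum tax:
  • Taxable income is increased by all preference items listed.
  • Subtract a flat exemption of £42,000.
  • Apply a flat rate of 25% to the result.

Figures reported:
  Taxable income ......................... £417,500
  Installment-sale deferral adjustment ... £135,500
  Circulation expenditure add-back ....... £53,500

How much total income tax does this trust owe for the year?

Supplementary minimum tax:
  Adjusted income: £417,500 + £135,500 + £53,500 = £606,500
  Less exemption £42,000 → base £564,500
  £564,500 × 25% = £141,125

Regular income tax:
  £143,000 × 14% = £20,020
  £133,000 × 28% = £37,240
  £141,500 × 42% = £59,430
  → £116,690

£141,125 > £116,690, so the supplementary minimum tax is the binding amount.

£141,125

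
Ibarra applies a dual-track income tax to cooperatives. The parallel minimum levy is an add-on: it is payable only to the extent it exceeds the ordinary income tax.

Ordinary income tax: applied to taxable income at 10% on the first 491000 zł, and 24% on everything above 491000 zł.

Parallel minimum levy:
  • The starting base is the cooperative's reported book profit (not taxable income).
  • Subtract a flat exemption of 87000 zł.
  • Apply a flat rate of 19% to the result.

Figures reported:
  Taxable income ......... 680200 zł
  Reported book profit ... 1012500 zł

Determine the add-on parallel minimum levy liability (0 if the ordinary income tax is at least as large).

Ordinary income tax:
  491000 zł × 10% = 49100 zł
  189200 zł × 24% = 45408 zł
  → 94508 zł

Parallel minimum levy:
  Base (reported book profit): 1012500 zł
  Less exemption 87000 zł → base 925500 zł
  925500 zł × 19% = 175845 zł

Excess of parallel minimum levy over ordinary income tax: 175845 zł − 94508 zł = 81337 zł.

81337 zł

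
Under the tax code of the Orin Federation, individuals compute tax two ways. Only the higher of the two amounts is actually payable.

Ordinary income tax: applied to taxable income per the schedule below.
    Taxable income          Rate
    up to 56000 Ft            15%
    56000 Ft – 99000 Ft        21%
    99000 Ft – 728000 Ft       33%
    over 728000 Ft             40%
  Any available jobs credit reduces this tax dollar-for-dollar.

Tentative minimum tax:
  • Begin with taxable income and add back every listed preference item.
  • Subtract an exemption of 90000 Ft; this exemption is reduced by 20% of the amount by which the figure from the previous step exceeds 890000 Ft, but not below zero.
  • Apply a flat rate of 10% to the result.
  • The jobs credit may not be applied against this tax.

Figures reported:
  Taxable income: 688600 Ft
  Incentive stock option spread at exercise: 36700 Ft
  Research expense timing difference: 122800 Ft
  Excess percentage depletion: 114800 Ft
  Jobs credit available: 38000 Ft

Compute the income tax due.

173998 Ft

Ordinary income tax:
  56000 Ft × 15% = 8400 Ft
  43000 Ft × 21% = 9030 Ft
  589600 Ft × 33% = 194568 Ft
  → 211998 Ft
  Less jobs credit 38000 Ft → 173998 Ft

Tentative minimum tax:
  Adjusted income: 688600 Ft + 36700 Ft + 122800 Ft + 114800 Ft = 962900 Ft
  Exemption: 90000 Ft − 20% × (962900 Ft − 890000 Ft) = 90000 Ft − 14580 Ft = 75420 Ft
  Base: 962900 Ft − 75420 Ft = 887480 Ft
  887480 Ft × 10% = 88748 Ft

173998 Ft > 88748 Ft, so the ordinary income tax governs.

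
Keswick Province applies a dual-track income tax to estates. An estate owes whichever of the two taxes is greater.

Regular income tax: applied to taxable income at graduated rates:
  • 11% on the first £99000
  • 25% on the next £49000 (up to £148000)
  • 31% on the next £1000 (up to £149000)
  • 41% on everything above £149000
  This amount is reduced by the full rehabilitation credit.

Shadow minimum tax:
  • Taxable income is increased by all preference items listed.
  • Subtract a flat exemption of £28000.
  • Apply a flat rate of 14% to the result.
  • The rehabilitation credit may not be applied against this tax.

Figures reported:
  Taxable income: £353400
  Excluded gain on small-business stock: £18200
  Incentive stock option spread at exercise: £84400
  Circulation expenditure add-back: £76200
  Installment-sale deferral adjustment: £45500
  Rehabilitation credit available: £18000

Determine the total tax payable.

Shadow minimum tax:
  Adjusted income: £353400 + £18200 + £84400 + £76200 + £45500 = £577700
  Less exemption £28000 → base £549700
  £549700 × 14% = £76958

Regular income tax:
  £99000 × 11% = £10890
  £49000 × 25% = £12250
  £1000 × 31% = £310
  £204400 × 41% = £83804
  → £107254
  Less rehabilitation credit £18000 → £89254

£89254 > £76958, so the regular income tax governs.

£89254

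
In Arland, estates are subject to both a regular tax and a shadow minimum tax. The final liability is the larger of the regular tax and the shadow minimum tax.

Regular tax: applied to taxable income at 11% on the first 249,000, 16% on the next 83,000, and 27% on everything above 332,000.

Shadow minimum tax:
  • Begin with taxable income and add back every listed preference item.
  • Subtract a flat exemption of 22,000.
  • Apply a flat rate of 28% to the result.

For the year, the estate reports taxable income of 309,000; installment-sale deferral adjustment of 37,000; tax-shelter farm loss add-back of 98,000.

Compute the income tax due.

Regular tax:
  249,000 × 11% = 27,390
  60,000 × 16% = 9,600
  → 36,990

Shadow minimum tax:
  Adjusted income: 309,000 + 37,000 + 98,000 = 444,000
  Less exemption 22,000 → base 422,000
  422,000 × 28% = 118,160

118,160 > 36,990, so the shadow minimum tax is the binding amount.

118,160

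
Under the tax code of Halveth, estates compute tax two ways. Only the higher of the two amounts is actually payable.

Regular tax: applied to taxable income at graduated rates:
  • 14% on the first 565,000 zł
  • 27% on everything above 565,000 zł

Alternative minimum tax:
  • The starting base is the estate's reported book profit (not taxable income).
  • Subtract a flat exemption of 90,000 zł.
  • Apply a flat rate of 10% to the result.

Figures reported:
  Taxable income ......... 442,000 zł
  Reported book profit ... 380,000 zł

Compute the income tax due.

Regular tax:
  442,000 zł × 14% = 61,880 zł

Alternative minimum tax:
  Base (reported book profit): 380,000 zł
  Less exemption 90,000 zł → base 290,000 zł
  290,000 zł × 10% = 29,000 zł

61,880 zł > 29,000 zł, so the regular tax governs.

61,880 zł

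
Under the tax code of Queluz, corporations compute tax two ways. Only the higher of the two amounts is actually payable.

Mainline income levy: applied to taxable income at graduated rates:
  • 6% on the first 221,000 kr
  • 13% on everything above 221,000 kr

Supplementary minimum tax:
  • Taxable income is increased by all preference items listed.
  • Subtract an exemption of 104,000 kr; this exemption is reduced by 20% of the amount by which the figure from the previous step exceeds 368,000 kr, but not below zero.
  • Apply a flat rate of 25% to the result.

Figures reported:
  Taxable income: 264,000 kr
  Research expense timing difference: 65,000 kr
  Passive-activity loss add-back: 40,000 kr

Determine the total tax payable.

66,300 kr

Mainline income levy:
  221,000 kr × 6% = 13,260 kr
  43,000 kr × 13% = 5,590 kr
  → 18,850 kr

Supplementary minimum tax:
  Adjusted income: 264,000 kr + 65,000 kr + 40,000 kr = 369,000 kr
  Exemption: 104,000 kr − 20% × (369,000 kr − 368,000 kr) = 104,000 kr − 200 kr = 103,800 kr
  Base: 369,000 kr − 103,800 kr = 265,200 kr
  265,200 kr × 25% = 66,300 kr

66,300 kr > 18,850 kr, so the supplementary minimum tax is the binding amount.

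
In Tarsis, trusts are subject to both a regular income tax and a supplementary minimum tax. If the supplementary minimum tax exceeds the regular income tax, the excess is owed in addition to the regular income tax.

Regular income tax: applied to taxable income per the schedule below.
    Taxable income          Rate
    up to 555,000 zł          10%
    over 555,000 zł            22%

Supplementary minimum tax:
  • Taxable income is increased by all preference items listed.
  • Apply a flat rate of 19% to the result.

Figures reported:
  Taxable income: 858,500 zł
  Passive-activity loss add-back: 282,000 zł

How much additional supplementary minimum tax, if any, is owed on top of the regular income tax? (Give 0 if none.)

94,425 zł

Regular income tax:
  555,000 zł × 10% = 55,500 zł
  303,500 zł × 22% = 66,770 zł
  → 122,270 zł

Supplementary minimum tax:
  Adjusted income: 858,500 zł + 282,000 zł = 1,140,500 zł
  1,140,500 zł × 19% = 216,695 zł

Excess of supplementary minimum tax over regular income tax: 216,695 zł − 122,270 zł = 94,425 zł.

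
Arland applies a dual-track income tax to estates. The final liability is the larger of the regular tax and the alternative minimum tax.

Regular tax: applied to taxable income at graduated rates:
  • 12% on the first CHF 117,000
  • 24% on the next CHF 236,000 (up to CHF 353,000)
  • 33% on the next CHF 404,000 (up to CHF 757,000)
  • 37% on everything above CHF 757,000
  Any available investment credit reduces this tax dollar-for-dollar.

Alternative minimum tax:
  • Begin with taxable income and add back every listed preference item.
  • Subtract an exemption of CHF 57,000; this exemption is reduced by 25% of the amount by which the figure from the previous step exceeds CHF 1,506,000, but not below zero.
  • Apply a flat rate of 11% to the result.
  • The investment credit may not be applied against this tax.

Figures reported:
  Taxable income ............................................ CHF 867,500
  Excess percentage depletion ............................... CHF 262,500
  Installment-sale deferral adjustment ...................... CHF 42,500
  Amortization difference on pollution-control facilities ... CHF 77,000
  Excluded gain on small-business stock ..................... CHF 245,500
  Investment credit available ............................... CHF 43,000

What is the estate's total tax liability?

Regular tax:
  CHF 117,000 × 12% = CHF 14,040
  CHF 236,000 × 24% = CHF 56,640
  CHF 404,000 × 33% = CHF 133,320
  CHF 110,500 × 37% = CHF 40,885
  → CHF 244,885
  Less investment credit CHF 43,000 → CHF 201,885

Alternative minimum tax:
  Adjusted income: CHF 867,500 + CHF 262,500 + CHF 42,500 + CHF 77,000 + CHF 245,500 = CHF 1,495,000
  Exemption: CHF 1,495,000 ≤ CHF 1,506,000, so full CHF 57,000 applies
  Base: CHF 1,495,000 − CHF 57,000 = CHF 1,438,000
  CHF 1,438,000 × 11% = CHF 158,180

CHF 201,885 > CHF 158,180, so the regular tax governs.

CHF 201,885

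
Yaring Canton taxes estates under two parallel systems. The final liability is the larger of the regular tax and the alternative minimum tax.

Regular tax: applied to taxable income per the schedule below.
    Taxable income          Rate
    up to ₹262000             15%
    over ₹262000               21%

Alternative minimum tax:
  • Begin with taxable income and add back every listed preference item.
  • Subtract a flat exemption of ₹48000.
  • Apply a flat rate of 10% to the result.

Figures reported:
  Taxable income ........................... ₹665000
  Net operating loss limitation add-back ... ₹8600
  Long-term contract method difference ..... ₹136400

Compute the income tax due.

₹123930

Alternative minimum tax:
  Adjusted income: ₹665000 + ₹8600 + ₹136400 = ₹810000
  Less exemption ₹48000 → base ₹762000
  ₹762000 × 10% = ₹76200

Regular tax:
  ₹262000 × 15% = ₹39300
  ₹403000 × 21% = ₹84630
  → ₹123930

₹123930 > ₹76200, so the regular tax governs.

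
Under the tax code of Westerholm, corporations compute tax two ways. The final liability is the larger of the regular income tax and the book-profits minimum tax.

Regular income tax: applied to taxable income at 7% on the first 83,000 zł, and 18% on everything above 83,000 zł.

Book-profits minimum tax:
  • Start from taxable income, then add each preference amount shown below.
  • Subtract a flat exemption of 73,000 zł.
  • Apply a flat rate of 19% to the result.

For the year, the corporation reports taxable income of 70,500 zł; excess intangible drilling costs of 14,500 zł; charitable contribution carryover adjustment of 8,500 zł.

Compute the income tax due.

4,935 zł

Regular income tax:
  70,500 zł × 7% = 4,935 zł

Book-profits minimum tax:
  Adjusted income: 70,500 zł + 14,500 zł + 8,500 zł = 93,500 zł
  Less exemption 73,000 zł → base 20,500 zł
  20,500 zł × 19% = 3,895 zł

4,935 zł > 3,895 zł, so the regular income tax governs.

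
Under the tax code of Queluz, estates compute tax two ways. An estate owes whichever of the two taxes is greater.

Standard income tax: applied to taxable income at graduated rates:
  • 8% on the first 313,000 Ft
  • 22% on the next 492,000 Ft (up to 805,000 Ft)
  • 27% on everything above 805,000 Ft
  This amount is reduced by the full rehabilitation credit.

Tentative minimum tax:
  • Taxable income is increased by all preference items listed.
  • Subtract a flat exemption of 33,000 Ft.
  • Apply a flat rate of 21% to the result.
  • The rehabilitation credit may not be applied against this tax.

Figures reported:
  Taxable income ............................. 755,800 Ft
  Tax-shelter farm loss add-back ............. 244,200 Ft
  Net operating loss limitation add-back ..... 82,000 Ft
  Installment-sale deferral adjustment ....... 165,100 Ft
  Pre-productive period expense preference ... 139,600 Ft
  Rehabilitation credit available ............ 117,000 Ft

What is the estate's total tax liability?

284,277 Ft

Tentative minimum tax:
  Adjusted income: 755,800 Ft + 244,200 Ft + 82,000 Ft + 165,100 Ft + 139,600 Ft = 1,386,700 Ft
  Less exemption 33,000 Ft → base 1,353,700 Ft
  1,353,700 Ft × 21% = 284,277 Ft

Standard income tax:
  313,000 Ft × 8% = 25,040 Ft
  442,800 Ft × 22% = 97,416 Ft
  → 122,456 Ft
  Less rehabilitation credit 117,000 Ft → 5,456 Ft

284,277 Ft > 5,456 Ft, so the tentative minimum tax is the binding amount.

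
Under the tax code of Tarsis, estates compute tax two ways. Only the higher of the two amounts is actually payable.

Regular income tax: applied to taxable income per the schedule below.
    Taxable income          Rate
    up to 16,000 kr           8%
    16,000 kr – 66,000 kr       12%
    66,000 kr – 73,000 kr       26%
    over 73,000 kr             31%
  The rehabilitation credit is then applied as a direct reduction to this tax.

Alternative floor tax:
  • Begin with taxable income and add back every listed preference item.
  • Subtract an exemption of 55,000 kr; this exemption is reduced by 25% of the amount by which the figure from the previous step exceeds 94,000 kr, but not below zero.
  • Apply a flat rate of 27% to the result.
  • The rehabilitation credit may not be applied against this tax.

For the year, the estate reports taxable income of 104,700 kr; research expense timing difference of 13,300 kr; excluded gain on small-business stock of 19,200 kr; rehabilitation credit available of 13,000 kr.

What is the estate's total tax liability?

25,110 kr

Regular income tax:
  16,000 kr × 8% = 1,280 kr
  50,000 kr × 12% = 6,000 kr
  7,000 kr × 26% = 1,820 kr
  31,700 kr × 31% = 9,827 kr
  → 18,927 kr
  Less rehabilitation credit 13,000 kr → 5,927 kr

Alternative floor tax:
  Adjusted income: 104,700 kr + 13,300 kr + 19,200 kr = 137,200 kr
  Exemption: 55,000 kr − 25% × (137,200 kr − 94,000 kr) = 55,000 kr − 10,800 kr = 44,200 kr
  Base: 137,200 kr − 44,200 kr = 93,000 kr
  93,000 kr × 27% = 25,110 kr

25,110 kr > 5,927 kr, so the alternative floor tax is the binding amount.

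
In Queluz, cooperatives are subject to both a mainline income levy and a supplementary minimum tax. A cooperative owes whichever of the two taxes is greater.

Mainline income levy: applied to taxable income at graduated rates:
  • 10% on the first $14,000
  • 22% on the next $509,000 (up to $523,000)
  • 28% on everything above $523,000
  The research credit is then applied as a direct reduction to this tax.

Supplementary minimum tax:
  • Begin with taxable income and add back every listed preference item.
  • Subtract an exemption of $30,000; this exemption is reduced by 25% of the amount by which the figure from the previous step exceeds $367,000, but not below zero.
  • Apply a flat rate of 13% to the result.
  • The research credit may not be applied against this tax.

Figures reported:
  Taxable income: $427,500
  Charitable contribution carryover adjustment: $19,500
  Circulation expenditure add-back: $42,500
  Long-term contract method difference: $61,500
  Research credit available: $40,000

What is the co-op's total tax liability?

$71,630

Supplementary minimum tax:
  Adjusted income: $427,500 + $19,500 + $42,500 + $61,500 = $551,000
  Exemption: 25% × ($551,000 − $367,000) = $46,000 ≥ $30,000, so the exemption is fully phased out
  Base: $551,000 − $0 = $551,000
  $551,000 × 13% = $71,630

Mainline income levy:
  $14,000 × 10% = $1,400
  $413,500 × 22% = $90,970
  → $92,370
  Less research credit $40,000 → $52,370

$71,630 > $52,370, so the supplementary minimum tax is the binding amount.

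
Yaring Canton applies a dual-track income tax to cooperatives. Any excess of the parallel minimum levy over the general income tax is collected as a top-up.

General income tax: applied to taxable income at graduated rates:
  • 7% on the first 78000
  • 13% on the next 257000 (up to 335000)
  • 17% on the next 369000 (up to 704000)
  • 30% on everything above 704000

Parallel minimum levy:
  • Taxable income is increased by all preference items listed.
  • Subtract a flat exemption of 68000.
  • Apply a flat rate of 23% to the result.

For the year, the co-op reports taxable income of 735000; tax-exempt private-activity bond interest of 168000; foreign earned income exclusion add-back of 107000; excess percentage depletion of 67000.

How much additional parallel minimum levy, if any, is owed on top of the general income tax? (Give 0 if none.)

121170

Parallel minimum levy:
  Adjusted income: 735000 + 168000 + 107000 + 67000 = 1077000
  Less exemption 68000 → base 1009000
  1009000 × 23% = 232070

General income tax:
  78000 × 7% = 5460
  257000 × 13% = 33410
  369000 × 17% = 62730
  31000 × 30% = 9300
  → 110900

Excess of parallel minimum levy over general income tax: 232070 − 110900 = 121170.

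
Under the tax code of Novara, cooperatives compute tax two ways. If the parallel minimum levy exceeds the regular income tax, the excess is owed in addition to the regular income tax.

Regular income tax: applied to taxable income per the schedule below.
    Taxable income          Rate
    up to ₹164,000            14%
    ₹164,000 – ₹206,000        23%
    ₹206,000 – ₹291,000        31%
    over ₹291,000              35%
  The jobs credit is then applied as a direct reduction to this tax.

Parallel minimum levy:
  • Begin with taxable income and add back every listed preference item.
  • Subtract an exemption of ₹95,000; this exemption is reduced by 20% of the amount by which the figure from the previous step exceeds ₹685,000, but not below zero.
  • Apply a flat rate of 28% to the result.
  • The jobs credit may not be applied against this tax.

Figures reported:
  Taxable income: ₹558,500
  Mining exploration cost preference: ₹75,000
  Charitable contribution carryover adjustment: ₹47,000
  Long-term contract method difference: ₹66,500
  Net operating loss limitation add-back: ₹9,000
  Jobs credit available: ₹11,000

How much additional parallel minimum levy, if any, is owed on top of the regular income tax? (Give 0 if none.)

Regular income tax:
  ₹164,000 × 14% = ₹22,960
  ₹42,000 × 23% = ₹9,660
  ₹85,000 × 31% = ₹26,350
  ₹267,500 × 35% = ₹93,625
  → ₹152,595
  Less jobs credit ₹11,000 → ₹141,595

Parallel minimum levy:
  Adjusted income: ₹558,500 + ₹75,000 + ₹47,000 + ₹66,500 + ₹9,000 = ₹756,000
  Exemption: ₹95,000 − 20% × (₹756,000 − ₹685,000) = ₹95,000 − ₹14,200 = ₹80,800
  Base: ₹756,000 − ₹80,800 = ₹675,200
  ₹675,200 × 28% = ₹189,056

Excess of parallel minimum levy over regular income tax: ₹189,056 − ₹141,595 = ₹47,461.

₹47,461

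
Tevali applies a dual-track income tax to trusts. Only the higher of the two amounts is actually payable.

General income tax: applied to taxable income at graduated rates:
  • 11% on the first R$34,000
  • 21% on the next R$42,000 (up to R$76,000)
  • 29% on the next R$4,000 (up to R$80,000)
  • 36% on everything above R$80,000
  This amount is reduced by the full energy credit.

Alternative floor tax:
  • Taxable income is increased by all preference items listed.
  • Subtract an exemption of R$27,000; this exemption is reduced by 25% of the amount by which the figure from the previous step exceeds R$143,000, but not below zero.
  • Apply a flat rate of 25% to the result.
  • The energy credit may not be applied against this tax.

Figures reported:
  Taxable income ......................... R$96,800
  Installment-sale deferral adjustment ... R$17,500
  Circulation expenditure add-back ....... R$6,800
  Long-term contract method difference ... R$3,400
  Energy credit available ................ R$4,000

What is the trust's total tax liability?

R$24,375

Alternative floor tax:
  Adjusted income: R$96,800 + R$17,500 + R$6,800 + R$3,400 = R$124,500
  Exemption: R$124,500 ≤ R$143,000, so full R$27,000 applies
  Base: R$124,500 − R$27,000 = R$97,500
  R$97,500 × 25% = R$24,375

General income tax:
  R$34,000 × 11% = R$3,740
  R$42,000 × 21% = R$8,820
  R$4,000 × 29% = R$1,160
  R$16,800 × 36% = R$6,048
  → R$19,768
  Less energy credit R$4,000 → R$15,768

R$24,375 > R$15,768, so the alternative floor tax is the binding amount.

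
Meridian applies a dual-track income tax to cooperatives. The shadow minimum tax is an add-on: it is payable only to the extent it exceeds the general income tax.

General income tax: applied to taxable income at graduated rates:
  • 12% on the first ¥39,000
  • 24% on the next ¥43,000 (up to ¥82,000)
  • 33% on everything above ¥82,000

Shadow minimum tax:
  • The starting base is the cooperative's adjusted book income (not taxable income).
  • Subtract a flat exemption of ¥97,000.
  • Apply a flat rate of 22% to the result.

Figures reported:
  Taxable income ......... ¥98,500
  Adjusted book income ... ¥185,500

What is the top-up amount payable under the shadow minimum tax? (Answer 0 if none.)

General income tax:
  ¥39,000 × 12% = ¥4,680
  ¥43,000 × 24% = ¥10,320
  ¥16,500 × 33% = ¥5,445
  → ¥20,445

Shadow minimum tax:
  Base (adjusted book income): ¥185,500
  Less exemption ¥97,000 → base ¥88,500
  ¥88,500 × 22% = ¥19,470

¥19,470 ≤ ¥20,445, so no add-on is due.

¥0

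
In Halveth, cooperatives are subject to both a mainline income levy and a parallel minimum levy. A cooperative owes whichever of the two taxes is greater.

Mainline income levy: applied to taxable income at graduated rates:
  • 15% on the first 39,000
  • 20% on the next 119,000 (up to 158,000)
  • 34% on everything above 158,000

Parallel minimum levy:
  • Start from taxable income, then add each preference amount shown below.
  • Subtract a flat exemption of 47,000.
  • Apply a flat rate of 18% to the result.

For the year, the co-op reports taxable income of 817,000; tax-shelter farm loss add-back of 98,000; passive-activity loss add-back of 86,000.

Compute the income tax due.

Parallel minimum levy:
  Adjusted income: 817,000 + 98,000 + 86,000 = 1,001,000
  Less exemption 47,000 → base 954,000
  954,000 × 18% = 171,720

Mainline income levy:
  39,000 × 15% = 5,850
  119,000 × 20% = 23,800
  659,000 × 34% = 224,060
  → 253,710

253,710 > 171,720, so the mainline income levy governs.

253,710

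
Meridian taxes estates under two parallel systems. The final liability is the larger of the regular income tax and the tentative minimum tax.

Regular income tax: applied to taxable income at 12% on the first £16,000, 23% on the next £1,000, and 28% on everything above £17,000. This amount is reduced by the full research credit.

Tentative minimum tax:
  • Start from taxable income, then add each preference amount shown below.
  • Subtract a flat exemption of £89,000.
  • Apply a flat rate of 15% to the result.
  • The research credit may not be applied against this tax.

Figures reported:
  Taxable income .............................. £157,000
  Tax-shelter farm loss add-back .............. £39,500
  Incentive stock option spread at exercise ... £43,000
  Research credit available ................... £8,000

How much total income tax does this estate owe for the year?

£33,350

Tentative minimum tax:
  Adjusted income: £157,000 + £39,500 + £43,000 = £239,500
  Less exemption £89,000 → base £150,500
  £150,500 × 15% = £22,575

Regular income tax:
  £16,000 × 12% = £1,920
  £1,000 × 23% = £230
  £140,000 × 28% = £39,200
  → £41,350
  Less research credit £8,000 → £33,350

£33,350 > £22,575, so the regular income tax governs.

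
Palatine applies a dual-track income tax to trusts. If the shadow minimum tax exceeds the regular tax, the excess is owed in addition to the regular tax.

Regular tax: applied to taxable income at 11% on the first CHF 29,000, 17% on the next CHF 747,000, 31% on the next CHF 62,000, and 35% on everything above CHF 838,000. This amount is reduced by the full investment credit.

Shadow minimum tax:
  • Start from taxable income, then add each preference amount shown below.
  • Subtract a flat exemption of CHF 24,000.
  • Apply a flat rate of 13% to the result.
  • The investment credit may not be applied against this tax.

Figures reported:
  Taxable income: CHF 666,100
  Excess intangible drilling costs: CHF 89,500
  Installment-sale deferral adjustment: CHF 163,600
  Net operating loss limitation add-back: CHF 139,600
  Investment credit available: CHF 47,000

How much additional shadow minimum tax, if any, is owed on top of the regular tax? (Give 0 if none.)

CHF 70,027

Regular tax:
  CHF 29,000 × 11% = CHF 3,190
  CHF 637,100 × 17% = CHF 108,307
  → CHF 111,497
  Less investment credit CHF 47,000 → CHF 64,497

Shadow minimum tax:
  Adjusted income: CHF 666,100 + CHF 89,500 + CHF 163,600 + CHF 139,600 = CHF 1,058,800
  Less exemption CHF 24,000 → base CHF 1,034,800
  CHF 1,034,800 × 13% = CHF 134,524

Excess of shadow minimum tax over regular tax: CHF 134,524 − CHF 64,497 = CHF 70,027.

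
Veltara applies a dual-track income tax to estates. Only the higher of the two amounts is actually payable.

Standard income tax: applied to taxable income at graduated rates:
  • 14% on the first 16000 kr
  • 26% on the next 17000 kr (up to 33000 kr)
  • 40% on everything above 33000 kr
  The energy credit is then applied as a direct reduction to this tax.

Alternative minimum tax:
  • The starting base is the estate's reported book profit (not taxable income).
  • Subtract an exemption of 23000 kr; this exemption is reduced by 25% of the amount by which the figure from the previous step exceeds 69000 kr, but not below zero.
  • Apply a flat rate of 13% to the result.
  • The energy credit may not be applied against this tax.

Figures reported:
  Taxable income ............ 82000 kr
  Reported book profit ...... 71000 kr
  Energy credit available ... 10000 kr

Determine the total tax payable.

Alternative minimum tax:
  Base (reported book profit): 71000 kr
  Exemption: 23000 kr − 25% × (71000 kr − 69000 kr) = 23000 kr − 500 kr = 22500 kr
  Base: 71000 kr − 22500 kr = 48500 kr
  48500 kr × 13% = 6305 kr

Standard income tax:
  16000 kr × 14% = 2240 kr
  17000 kr × 26% = 4420 kr
  49000 kr × 40% = 19600 kr
  → 26260 kr
  Less energy credit 10000 kr → 16260 kr

16260 kr > 6305 kr, so the standard income tax governs.

16260 kr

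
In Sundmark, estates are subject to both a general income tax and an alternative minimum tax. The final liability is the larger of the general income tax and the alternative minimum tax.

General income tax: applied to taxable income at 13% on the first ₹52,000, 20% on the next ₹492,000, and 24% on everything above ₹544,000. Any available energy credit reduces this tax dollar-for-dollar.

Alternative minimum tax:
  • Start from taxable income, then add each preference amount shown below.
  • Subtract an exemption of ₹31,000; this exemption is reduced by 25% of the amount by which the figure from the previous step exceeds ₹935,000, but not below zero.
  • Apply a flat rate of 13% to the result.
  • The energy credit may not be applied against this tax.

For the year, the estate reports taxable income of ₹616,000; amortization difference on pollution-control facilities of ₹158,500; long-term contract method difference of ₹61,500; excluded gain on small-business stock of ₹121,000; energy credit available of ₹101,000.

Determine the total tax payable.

₹121,095

General income tax:
  ₹52,000 × 13% = ₹6,760
  ₹492,000 × 20% = ₹98,400
  ₹72,000 × 24% = ₹17,280
  → ₹122,440
  Less energy credit ₹101,000 → ₹21,440

Alternative minimum tax:
  Adjusted income: ₹616,000 + ₹158,500 + ₹61,500 + ₹121,000 = ₹957,000
  Exemption: ₹31,000 − 25% × (₹957,000 − ₹935,000) = ₹31,000 − ₹5,500 = ₹25,500
  Base: ₹957,000 − ₹25,500 = ₹931,500
  ₹931,500 × 13% = ₹121,095

₹121,095 > ₹21,440, so the alternative minimum tax is the binding amount.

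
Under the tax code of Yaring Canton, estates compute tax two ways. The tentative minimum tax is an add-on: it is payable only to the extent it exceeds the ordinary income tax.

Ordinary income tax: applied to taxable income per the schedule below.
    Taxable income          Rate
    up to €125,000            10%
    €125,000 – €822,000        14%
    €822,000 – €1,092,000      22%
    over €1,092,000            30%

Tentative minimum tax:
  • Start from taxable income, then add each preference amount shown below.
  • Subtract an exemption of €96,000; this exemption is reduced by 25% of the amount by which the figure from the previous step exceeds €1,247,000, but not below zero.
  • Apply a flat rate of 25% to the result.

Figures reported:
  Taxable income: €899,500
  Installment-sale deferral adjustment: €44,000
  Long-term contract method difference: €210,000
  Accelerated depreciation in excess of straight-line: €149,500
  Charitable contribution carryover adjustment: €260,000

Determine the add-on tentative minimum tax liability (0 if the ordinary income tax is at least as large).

€259,370

Ordinary income tax:
  €125,000 × 10% = €12,500
  €697,000 × 14% = €97,580
  €77,500 × 22% = €17,050
  → €127,130

Tentative minimum tax:
  Adjusted income: €899,500 + €44,000 + €210,000 + €149,500 + €260,000 = €1,563,000
  Exemption: €96,000 − 25% × (€1,563,000 − €1,247,000) = €96,000 − €79,000 = €17,000
  Base: €1,563,000 − €17,000 = €1,546,000
  €1,546,000 × 25% = €386,500

Excess of tentative minimum tax over ordinary income tax: €386,500 − €127,130 = €259,370.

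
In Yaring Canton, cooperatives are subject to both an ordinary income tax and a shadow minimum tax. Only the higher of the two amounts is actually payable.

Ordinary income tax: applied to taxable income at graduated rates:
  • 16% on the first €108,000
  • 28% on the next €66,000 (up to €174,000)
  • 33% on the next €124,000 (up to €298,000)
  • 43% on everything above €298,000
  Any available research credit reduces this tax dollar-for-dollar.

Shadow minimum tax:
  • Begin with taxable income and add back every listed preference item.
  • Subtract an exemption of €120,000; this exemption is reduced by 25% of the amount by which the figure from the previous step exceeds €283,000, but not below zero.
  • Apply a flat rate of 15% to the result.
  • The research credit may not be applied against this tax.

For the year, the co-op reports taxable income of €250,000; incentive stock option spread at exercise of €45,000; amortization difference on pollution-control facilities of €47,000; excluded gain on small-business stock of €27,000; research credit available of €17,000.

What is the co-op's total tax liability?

€43,840

Shadow minimum tax:
  Adjusted income: €250,000 + €45,000 + €47,000 + €27,000 = €369,000
  Exemption: €120,000 − 25% × (€369,000 − €283,000) = €120,000 − €21,500 = €98,500
  Base: €369,000 − €98,500 = €270,500
  €270,500 × 15% = €40,575

Ordinary income tax:
  €108,000 × 16% = €17,280
  €66,000 × 28% = €18,480
  €76,000 × 33% = €25,080
  → €60,840
  Less research credit €17,000 → €43,840

€43,840 > €40,575, so the ordinary income tax governs.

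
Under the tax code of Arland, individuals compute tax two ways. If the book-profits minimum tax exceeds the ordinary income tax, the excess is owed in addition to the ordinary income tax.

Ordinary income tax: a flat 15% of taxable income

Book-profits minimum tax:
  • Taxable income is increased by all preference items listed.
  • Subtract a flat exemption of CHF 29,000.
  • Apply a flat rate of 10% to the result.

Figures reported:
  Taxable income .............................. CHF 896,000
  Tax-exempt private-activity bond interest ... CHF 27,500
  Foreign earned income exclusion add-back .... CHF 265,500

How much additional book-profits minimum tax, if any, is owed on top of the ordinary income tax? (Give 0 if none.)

Ordinary income tax:
  CHF 896,000 × 15% = CHF 134,400

Book-profits minimum tax:
  Adjusted income: CHF 896,000 + CHF 27,500 + CHF 265,500 = CHF 1,189,000
  Less exemption CHF 29,000 → base CHF 1,160,000
  CHF 1,160,000 × 10% = CHF 116,000

CHF 116,000 ≤ CHF 134,400, so no add-on is due.

CHF 0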